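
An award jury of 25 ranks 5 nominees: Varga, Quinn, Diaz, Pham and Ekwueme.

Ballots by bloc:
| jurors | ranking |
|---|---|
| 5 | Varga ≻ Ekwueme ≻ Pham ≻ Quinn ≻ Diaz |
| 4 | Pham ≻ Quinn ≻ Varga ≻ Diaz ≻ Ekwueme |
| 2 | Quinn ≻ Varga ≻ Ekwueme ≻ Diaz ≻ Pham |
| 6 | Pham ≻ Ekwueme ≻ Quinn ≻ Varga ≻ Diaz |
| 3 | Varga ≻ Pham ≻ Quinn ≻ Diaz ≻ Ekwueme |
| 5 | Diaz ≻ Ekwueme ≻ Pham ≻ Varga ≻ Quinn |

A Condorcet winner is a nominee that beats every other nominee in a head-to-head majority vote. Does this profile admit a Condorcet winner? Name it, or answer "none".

Check each pair by majority over 25 ballots:
Varga vs Quinn: Varga, 13–12.
Varga vs Diaz: Varga wins 20–5.
Varga–Pham: Pham 15–10.
Varga vs Ekwueme: Varga, 14–11.
Quinn vs Diaz: Quinn wins 20–5.
Quinn vs Pham: Pham, 23–2.
Quinn–Ekwueme: Ekwueme 16–9.
Diaz–Pham: Pham 18–7.
Diaz–Ekwueme: Ekwueme 13–12.
Pham vs Ekwueme: Pham wins 13–12.
Pham defeats every rival head-to-head and is the Condorcet winner.

Pham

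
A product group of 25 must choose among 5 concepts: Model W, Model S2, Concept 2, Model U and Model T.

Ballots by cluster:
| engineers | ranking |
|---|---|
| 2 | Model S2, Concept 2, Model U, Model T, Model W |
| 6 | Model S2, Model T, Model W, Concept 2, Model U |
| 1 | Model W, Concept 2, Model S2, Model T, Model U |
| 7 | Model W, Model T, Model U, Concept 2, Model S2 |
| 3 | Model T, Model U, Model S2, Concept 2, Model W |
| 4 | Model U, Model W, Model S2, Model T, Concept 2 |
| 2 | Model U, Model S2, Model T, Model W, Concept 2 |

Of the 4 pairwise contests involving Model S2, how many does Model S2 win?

3

Model S2 against each rival (25 engineers):
Model S2 vs Model W: Model S2 preferred on 2+6+3+2 = 13 ballots; Model S2 wins 13–12.
Model S2–Concept 2: Model S2 17–8.
Model S2 vs Model U: Model U wins 16–9.
Model S2 vs Model T: Model S2 is ranked higher on 2+6+1+4+2 = 15 ballots, Model T on 10. Model S2 wins 15–10.
Model S2 beats Model W, Concept 2, Model T; loses to Model U — 3 pairwise wins.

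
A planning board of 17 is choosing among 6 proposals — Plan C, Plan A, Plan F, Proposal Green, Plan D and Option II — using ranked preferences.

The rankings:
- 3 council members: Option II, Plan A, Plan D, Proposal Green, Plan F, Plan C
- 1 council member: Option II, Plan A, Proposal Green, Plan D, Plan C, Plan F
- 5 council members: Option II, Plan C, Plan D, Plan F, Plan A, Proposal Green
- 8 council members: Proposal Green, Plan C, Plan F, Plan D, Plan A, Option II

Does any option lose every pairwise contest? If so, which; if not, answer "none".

none

Pairwise majorities:
Plan C vs Plan A: Plan C, 13–4.
Plan C–Plan F: Plan C 14–3.
Plan C vs Proposal Green: Plan C is ranked higher on 5 ballots, Proposal Green on 12. Proposal Green wins 12–5.
Plan C vs Plan D: Plan C preferred on 5+8 = 13 ballots; Plan C wins 13–4.
Plan C–Option II: Option II 9–8.
Plan A vs Plan F: Plan F, 13–4.
Plan A vs Proposal Green: Plan A preferred on 3+1+5 = 9 ballots; Plan A wins 9–8.
Plan A vs Plan D: Plan A is ranked higher on 3+1 = 4 ballots, Plan D on 13. Plan D wins 13–4.
Plan A vs Option II: Option II, 9–8.
Plan F vs Proposal Green: Proposal Green, 12–5.
Plan F vs Plan D: Plan D wins 9–8.
Plan F vs Option II: 8 to 9, Option II.
Proposal Green vs Plan D: Proposal Green, 9–8.
Proposal Green vs Option II: Option II wins 9–8.
Plan D vs Option II: Plan D preferred on 8 ballots; Option II wins 9–8.
Every option wins at least one matchup (Plan C beats Plan A; Plan A beats Proposal Green; Plan F beats Plan A; Proposal Green beats Plan C; Plan D beats Plan A; Option II beats Plan C), so there is no Condorcet loser.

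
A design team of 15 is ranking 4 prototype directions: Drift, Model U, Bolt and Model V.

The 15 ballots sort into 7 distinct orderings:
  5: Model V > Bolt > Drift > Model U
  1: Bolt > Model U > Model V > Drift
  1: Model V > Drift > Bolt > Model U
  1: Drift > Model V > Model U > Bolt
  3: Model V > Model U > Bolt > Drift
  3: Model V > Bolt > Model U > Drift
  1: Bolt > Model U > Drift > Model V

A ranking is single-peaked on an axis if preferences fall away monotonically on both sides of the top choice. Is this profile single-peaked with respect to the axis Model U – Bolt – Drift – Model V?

no

Axis positions: Model U=1, Bolt=2, Drift=3, Model V=4.
Bloc 1: ranking walks positions 4-2-3-1; Bolt is ranked above Drift even though Drift lies between Bolt and the peak Model V on the axis — preferences dip and rise again. Not single-peaked.
Bloc 2: ranking walks positions 2-1-4-3; Model V is ranked above Drift even though Drift lies between Model V and the peak Bolt on the axis — preferences dip and rise again. Not single-peaked.
Bloc 3 (peak Model V at position 4): ranking walks positions 4-3-2-1, expanding outward from the peak — single-peaked.
Bloc 4: ranking walks positions 3-4-1-2; Model U is ranked above Bolt even though Bolt lies between Model U and the peak Drift on the axis — preferences dip and rise again. Not single-peaked.
Bloc 5: ranking walks positions 4-1-2-3; Model U is ranked above Drift even though Drift lies between Model U and the peak Model V on the axis — preferences dip and rise again. Not single-peaked.
Bloc 6: ranking walks positions 4-2-1-3; Bolt is ranked above Drift even though Drift lies between Bolt and the peak Model V on the axis — preferences dip and rise again. Not single-peaked.
Bloc 7 (peak Bolt at position 2): ranking walks positions 2-1-3-4, expanding outward from the peak — single-peaked.
Bloc 1 violates single-peakedness, so the profile is not single-peaked on this axis.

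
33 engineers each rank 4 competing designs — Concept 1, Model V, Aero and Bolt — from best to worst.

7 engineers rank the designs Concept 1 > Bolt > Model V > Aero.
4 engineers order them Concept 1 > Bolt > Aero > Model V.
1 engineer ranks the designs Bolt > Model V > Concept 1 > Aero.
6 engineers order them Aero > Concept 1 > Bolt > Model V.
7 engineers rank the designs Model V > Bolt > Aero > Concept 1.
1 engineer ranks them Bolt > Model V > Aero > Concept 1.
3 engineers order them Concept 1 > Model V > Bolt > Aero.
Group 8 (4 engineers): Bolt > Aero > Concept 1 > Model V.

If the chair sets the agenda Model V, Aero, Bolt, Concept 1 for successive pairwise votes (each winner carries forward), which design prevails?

Round 1: Model V vs Aero — 19–14, Model V advances.
Round 2: Model V vs Bolt — 10–23, Bolt advances.
Round 3: Bolt vs Concept 1 — 13–20, Concept 1 advances.
The agenda winner is Concept 1.

Concept 1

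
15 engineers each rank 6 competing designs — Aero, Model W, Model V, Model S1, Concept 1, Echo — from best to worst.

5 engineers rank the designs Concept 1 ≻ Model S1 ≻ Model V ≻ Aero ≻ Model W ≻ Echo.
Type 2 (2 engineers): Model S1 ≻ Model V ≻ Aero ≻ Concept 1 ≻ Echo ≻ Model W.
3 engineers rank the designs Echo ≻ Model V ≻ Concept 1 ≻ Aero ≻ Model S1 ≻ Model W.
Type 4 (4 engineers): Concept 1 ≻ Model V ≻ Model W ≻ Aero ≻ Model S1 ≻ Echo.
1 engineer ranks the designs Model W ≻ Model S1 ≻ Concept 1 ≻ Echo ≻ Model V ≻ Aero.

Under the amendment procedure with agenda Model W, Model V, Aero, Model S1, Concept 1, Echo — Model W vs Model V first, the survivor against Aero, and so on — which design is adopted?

Concept 1

Round 1: Model W vs Model V — 1–14, Model V advances.
Round 2: Model V vs Aero — 15–0, Model V advances.
Round 3: Model V vs Model S1 — 7–8, Model S1 advances.
Round 4: Model S1 vs Concept 1 — 3–12, Concept 1 advances.
Round 5: Concept 1 vs Echo — 12–3, Concept 1 advances.
The agenda winner is Concept 1.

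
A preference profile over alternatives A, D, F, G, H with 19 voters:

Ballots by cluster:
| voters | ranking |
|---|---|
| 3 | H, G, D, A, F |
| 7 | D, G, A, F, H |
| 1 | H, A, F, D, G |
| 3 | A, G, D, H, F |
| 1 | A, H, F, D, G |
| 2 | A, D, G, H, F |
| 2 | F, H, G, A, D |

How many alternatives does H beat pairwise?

H against each rival (19 voters):
H vs A: 3+1+2 = 6 for H, 13 for A — A by 13–6.
H vs D: D wins 12–7.
H vs F: 10 to 9, H.
H vs G: G wins 12–7.
H beats F; loses to A, D, G — 1 pairwise win.

1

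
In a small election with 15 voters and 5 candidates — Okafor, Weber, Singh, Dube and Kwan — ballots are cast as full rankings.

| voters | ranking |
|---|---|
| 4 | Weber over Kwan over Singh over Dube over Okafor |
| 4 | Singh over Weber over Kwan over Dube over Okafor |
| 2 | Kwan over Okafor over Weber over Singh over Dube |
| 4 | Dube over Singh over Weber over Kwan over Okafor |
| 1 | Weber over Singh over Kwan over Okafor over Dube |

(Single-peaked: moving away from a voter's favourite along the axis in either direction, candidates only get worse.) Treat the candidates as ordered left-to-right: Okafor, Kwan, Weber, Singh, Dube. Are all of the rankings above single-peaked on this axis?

Axis positions: Okafor=1, Kwan=2, Weber=3, Singh=4, Dube=5.
Bloc 1 (peak Weber at position 3): ranking walks positions 3-2-4-5-1, expanding outward from the peak — single-peaked.
Bloc 2 (peak Singh at position 4): ranking walks positions 4-3-2-5-1, expanding outward from the peak — single-peaked.
Bloc 3 (peak Kwan at position 2): ranking walks positions 2-1-3-4-5, expanding outward from the peak — single-peaked.
Bloc 4 (peak Dube at position 5): ranking walks positions 5-4-3-2-1, expanding outward from the peak — single-peaked.
Bloc 5 (peak Weber at position 3): ranking walks positions 3-4-2-1-5, expanding outward from the peak — single-peaked.
Every ranking is single-peaked on this axis.

yes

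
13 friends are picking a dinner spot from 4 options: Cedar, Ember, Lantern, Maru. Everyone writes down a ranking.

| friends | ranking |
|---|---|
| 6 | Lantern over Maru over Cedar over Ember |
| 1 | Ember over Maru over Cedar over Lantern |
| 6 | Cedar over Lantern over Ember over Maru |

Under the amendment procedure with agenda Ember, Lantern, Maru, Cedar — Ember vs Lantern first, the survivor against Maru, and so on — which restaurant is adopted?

Round 1: Ember vs Lantern — 1–12, Lantern advances.
Round 2: Lantern vs Maru — 12–1, Lantern advances.
Round 3: Lantern vs Cedar — 6–7, Cedar advances.
The agenda winner is Cedar.

Cedar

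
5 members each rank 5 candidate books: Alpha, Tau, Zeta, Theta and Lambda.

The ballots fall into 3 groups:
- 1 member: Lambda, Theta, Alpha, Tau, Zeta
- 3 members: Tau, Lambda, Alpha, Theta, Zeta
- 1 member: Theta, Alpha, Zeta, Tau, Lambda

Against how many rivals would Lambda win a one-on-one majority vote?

Lambda against each rival (5 members):
Lambda vs Alpha: Lambda preferred on 1+3 = 4 ballots; Lambda wins 4–1.
Lambda vs Tau: Tau wins 4–1.
Lambda vs Zeta: Lambda wins 4–1.
Lambda–Theta: Lambda 4–1.
Lambda beats Alpha, Zeta, Theta; loses to Tau — 3 pairwise wins.

3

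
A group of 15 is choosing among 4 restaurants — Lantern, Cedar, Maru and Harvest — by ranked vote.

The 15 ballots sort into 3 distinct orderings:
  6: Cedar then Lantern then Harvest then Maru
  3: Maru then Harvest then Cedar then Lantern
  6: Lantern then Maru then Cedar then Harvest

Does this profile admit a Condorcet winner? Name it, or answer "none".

Check each pair by majority over 15 ballots:
Lantern vs Cedar: 6 to 9, Cedar.
Lantern vs Maru: 6+6 = 12 for Lantern, 3 for Maru — Lantern by 12–3.
Lantern vs Harvest: 12 to 3, Lantern.
Cedar vs Maru: Cedar preferred on 6 ballots; Maru wins 9–6.
Cedar vs Harvest: Cedar is ranked higher on 6+6 = 12 ballots, Harvest on 3. Cedar wins 12–3.
Maru vs Harvest: Maru preferred on 3+6 = 9 ballots; Maru wins 9–6.
No restaurant is unbeaten: Lantern loses to Cedar; Cedar loses to Maru; Maru loses to Lantern; Harvest loses to Lantern. In particular Lantern beats Maru beats Cedar beats Lantern is a majority cycle — no Condorcet winner exists.

none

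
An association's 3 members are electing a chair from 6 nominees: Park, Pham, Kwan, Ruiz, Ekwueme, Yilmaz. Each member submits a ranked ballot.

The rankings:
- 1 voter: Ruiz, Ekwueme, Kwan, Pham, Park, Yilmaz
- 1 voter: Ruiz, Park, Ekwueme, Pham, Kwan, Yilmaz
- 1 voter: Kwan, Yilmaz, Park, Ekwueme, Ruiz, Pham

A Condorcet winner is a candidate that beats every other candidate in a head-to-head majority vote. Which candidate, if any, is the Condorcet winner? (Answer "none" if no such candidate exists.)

Pairwise majorities:
Park–Pham: Park 2–1.
Park vs Kwan: Park preferred on 1 ballot; Kwan wins 2–1.
Park vs Ruiz: Park preferred on 1 ballot; Ruiz wins 2–1.
Park–Ekwueme: Park 2–1.
Park–Yilmaz: Park 2–1.
Pham vs Kwan: Pham preferred on 1 ballot; Kwan wins 2–1.
Pham vs Ruiz: Ruiz, 3–0.
Pham vs Ekwueme: Ekwueme wins 3–0.
Pham vs Yilmaz: Pham wins 2–1.
Kwan–Ruiz: Ruiz 2–1.
Kwan vs Ekwueme: 1 to 2, Ekwueme.
Kwan–Yilmaz: Kwan 3–0.
Ruiz vs Ekwueme: Ruiz is ranked higher on 1+1 = 2 ballots, Ekwueme on 1. Ruiz wins 2–1.
Ruiz vs Yilmaz: Ruiz, 2–1.
Ekwueme vs Yilmaz: Ekwueme wins 2–1.
Ruiz wins every pairwise contest, so Ruiz is the Condorcet winner.

Ruiz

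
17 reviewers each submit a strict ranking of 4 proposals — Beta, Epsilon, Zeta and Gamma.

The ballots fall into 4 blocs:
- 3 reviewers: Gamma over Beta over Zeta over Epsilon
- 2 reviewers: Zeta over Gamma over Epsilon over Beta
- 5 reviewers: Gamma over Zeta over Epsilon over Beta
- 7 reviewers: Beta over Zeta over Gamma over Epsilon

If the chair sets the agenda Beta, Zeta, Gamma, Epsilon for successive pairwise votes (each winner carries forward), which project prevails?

Round 1: Beta vs Zeta — 10–7, Beta advances.
Round 2: Beta vs Gamma — 7–10, Gamma advances.
Round 3: Gamma vs Epsilon — 17–0, Gamma advances.
Gamma survives the agenda.

Gamma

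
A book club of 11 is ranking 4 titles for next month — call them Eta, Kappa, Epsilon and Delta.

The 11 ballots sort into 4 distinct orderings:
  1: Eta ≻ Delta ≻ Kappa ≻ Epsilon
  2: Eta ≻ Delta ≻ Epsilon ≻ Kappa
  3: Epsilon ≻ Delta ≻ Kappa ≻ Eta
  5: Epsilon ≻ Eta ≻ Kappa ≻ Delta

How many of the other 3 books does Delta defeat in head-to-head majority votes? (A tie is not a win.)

Delta against each rival (11 members):
Delta–Eta: Eta 8–3.
Delta vs Kappa: 6 to 5, Delta.
Delta vs Epsilon: 1+2 = 3 for Delta, 8 for Epsilon — Epsilon by 8–3.
Delta beats Kappa; loses to Eta, Epsilon — 1 pairwise win.

1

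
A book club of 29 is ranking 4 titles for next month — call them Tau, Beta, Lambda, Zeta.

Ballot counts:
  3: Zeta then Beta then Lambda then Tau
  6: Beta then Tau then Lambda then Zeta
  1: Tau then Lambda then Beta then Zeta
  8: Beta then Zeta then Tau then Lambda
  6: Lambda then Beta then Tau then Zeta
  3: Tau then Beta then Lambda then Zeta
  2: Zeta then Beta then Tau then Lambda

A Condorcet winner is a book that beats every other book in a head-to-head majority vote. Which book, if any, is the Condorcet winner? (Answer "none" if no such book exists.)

Head-to-head results (29 members):
Tau vs Beta: 4 to 25, Beta.
Tau vs Lambda: 6+1+8+3+2 = 20 for Tau, 9 for Lambda — Tau by 20–9.
Tau vs Zeta: 6+1+6+3 = 16 for Tau, 13 for Zeta — Tau by 16–13.
Beta vs Lambda: 3+6+8+3+2 = 22 for Beta, 7 for Lambda — Beta by 22–7.
Beta vs Zeta: Beta preferred on 6+1+8+6+3 = 24 ballots; Beta wins 24–5.
Lambda vs Zeta: Lambda is ranked higher on 6+1+6+3 = 16 ballots, Zeta on 13. Lambda wins 16–13.
Beta wins every pairwise contest, so Beta is the Condorcet winner.

Beta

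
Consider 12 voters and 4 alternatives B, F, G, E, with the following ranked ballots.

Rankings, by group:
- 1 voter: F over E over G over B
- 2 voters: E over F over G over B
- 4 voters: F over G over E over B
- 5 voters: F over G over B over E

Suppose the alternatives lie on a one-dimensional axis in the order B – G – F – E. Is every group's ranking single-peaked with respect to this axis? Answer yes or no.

Axis positions: B=1, G=2, F=3, E=4.
Group 1 (peak F at position 3): ranking walks positions 3-4-2-1, expanding outward from the peak — single-peaked.
Group 2 (peak E at position 4): ranking walks positions 4-3-2-1, expanding outward from the peak — single-peaked.
Group 3 (peak F at position 3): ranking walks positions 3-2-4-1, expanding outward from the peak — single-peaked.
Group 4 (peak F at position 3): ranking walks positions 3-2-1-4, expanding outward from the peak — single-peaked.
Every ranking is single-peaked on this axis.

yes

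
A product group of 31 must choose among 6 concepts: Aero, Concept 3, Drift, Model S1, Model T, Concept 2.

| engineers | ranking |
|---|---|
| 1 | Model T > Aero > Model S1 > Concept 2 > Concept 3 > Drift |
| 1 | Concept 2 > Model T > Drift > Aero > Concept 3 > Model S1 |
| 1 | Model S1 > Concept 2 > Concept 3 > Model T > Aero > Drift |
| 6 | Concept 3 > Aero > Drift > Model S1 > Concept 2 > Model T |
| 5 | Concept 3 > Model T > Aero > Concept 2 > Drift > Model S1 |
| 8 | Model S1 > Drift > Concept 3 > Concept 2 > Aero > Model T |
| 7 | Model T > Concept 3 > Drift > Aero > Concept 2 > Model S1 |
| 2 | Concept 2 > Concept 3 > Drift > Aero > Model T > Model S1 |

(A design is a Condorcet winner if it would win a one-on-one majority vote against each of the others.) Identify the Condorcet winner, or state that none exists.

Concept 3

Head-to-head results (31 engineers):
Aero–Concept 3: Concept 3 29–2.
Aero–Drift: Drift 18–13.
Aero vs Model S1: Aero, 22–9.
Aero–Model T: Aero 16–15.
Aero vs Concept 2: Aero wins 19–12.
Concept 3–Drift: Concept 3 22–9.
Concept 3 vs Model S1: Concept 3, 21–10.
Concept 3 vs Model T: Concept 3 wins 22–9.
Concept 3–Concept 2: Concept 3 26–5.
Drift vs Model S1: Drift, 21–10.
Drift vs Model T: Drift, 16–15.
Drift vs Concept 2: Drift wins 21–10.
Model S1–Model T: Model T 16–15.
Model S1–Concept 2: Model S1 16–15.
Model T vs Concept 2: Concept 2, 18–13.
Concept 3 beats each of Aero, Drift, Model S1, Model T, Concept 2 — Concept 3 is the Condorcet winner.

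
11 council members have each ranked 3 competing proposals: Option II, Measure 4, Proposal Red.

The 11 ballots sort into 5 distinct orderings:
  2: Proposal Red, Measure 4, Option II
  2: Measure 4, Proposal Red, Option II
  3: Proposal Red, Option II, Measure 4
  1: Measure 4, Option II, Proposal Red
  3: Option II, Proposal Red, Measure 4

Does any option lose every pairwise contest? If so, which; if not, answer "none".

Measure 4

Pairwise majorities:
Option II vs Measure 4: Option II wins 6–5.
Option II vs Proposal Red: Option II is ranked higher on 1+3 = 4 ballots, Proposal Red on 7. Proposal Red wins 7–4.
Measure 4 vs Proposal Red: 3 to 8, Proposal Red.
Measure 4 loses to every other option — it is the Condorcet loser.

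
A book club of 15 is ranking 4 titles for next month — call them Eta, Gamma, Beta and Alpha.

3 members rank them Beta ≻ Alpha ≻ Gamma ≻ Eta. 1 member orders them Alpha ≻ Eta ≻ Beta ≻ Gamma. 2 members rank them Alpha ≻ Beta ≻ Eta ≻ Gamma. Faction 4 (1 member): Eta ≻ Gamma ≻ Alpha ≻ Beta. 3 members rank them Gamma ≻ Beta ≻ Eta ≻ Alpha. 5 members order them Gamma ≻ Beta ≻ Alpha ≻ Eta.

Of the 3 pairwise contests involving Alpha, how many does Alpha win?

1

Alpha against each rival (15 members):
Alpha vs Eta: Alpha preferred on 3+1+2+5 = 11 ballots; Alpha wins 11–4.
Alpha vs Gamma: 3+1+2 = 6 for Alpha, 9 for Gamma — Gamma by 9–6.
Alpha vs Beta: 4 to 11, Beta.
Alpha beats Eta; loses to Gamma, Beta — 1 pairwise win.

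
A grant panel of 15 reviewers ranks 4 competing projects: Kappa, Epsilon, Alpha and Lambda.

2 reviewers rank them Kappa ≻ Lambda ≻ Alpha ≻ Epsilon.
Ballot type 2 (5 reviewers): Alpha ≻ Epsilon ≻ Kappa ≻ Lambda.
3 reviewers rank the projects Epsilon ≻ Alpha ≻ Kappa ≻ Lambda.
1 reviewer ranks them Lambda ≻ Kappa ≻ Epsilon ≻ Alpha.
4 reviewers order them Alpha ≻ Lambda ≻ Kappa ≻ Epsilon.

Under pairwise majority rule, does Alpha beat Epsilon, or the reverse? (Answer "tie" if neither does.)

Ballots ranking Alpha above Epsilon: 2 + 5 + 4 = 11.
Ballots ranking Epsilon above Alpha: 15 − 11 = 4.
Alpha wins the head-to-head 11–4.

Alpha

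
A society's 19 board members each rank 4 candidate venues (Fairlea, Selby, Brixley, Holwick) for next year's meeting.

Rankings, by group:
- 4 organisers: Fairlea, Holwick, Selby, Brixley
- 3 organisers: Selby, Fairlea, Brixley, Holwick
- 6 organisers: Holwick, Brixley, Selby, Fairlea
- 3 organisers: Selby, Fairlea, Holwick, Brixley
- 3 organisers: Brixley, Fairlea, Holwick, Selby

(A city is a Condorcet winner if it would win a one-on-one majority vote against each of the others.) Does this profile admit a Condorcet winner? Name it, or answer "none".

none

Pairwise majorities:
Fairlea vs Selby: Selby, 12–7.
Fairlea vs Brixley: Fairlea, 10–9.
Fairlea–Holwick: Fairlea 13–6.
Selby vs Brixley: Selby, 10–9.
Selby–Holwick: Holwick 13–6.
Brixley vs Holwick: Holwick, 13–6.
Each city drops at least one matchup (Fairlea loses to Selby; Selby loses to Holwick; Brixley loses to Fairlea; Holwick loses to Fairlea); the cycle Fairlea > Holwick > Selby > Fairlea rules out a Condorcet winner.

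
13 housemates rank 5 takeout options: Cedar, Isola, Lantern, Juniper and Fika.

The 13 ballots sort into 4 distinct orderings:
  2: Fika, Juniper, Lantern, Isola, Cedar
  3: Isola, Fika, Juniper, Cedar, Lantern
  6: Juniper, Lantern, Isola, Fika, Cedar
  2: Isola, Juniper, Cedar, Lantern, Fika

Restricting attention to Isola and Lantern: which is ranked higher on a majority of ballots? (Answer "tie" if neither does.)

Ballots ranking Isola above Lantern: 3 + 2 = 5.
Ballots ranking Lantern above Isola: 13 − 5 = 8.
Lantern wins the head-to-head 8–5.

Lantern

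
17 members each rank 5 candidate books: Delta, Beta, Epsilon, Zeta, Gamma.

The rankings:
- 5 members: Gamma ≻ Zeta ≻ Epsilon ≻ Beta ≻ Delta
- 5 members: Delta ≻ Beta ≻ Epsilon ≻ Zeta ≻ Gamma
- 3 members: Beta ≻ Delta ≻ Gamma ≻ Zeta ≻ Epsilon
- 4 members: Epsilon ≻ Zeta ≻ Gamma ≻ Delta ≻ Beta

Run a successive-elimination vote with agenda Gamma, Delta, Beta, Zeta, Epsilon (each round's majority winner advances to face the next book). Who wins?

Epsilon

Round 1: Gamma vs Delta — 9–8, Gamma advances.
Round 2: Gamma vs Beta — 9–8, Gamma advances.
Round 3: Gamma vs Zeta — 8–9, Zeta advances.
Round 4: Zeta vs Epsilon — 8–9, Epsilon advances.
Epsilon survives the agenda.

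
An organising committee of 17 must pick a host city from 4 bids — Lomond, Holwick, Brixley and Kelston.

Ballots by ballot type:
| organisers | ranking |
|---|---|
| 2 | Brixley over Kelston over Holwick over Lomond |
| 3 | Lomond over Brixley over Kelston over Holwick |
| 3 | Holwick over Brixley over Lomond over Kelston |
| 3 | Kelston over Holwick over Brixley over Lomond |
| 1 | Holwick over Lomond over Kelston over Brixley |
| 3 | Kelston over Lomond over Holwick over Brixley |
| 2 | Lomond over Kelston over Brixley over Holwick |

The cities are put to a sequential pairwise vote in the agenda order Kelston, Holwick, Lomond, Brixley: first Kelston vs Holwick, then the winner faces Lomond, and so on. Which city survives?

Round 1: Kelston vs Holwick — 13–4, Kelston advances.
Round 2: Kelston vs Lomond — 8–9, Lomond advances.
Round 3: Lomond vs Brixley — 9–8, Lomond advances.
Lomond survives the agenda.

Lomond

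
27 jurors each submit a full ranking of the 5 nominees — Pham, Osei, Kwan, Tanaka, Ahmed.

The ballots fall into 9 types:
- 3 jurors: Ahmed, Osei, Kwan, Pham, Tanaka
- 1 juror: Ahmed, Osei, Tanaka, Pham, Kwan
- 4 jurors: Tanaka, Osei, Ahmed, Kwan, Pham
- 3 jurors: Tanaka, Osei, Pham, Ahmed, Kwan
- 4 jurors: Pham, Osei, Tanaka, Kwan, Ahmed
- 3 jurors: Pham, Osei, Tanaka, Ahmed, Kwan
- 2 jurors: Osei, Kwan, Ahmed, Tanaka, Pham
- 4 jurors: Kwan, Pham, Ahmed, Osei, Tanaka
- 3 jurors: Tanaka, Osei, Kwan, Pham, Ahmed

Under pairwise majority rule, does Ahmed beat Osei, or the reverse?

Osei

Ballots ranking Ahmed above Osei: 3 + 1 + 4 = 8.
Ballots ranking Osei above Ahmed: 27 − 8 = 19.
Osei wins the head-to-head 19–8.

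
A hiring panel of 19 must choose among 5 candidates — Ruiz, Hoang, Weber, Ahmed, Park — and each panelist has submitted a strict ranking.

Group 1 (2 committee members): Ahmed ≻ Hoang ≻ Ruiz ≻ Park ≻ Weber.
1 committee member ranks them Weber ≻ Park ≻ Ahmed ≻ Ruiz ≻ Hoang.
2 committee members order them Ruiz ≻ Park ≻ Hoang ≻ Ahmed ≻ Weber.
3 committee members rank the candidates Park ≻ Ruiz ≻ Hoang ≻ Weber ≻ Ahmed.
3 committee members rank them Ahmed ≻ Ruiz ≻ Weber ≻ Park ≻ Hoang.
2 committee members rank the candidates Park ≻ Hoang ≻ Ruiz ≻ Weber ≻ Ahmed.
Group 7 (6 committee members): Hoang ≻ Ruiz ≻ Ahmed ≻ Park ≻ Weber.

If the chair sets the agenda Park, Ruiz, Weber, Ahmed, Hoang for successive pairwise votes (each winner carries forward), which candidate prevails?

Round 1: Park vs Ruiz — 6–13, Ruiz advances.
Round 2: Ruiz vs Weber — 18–1, Ruiz advances.
Round 3: Ruiz vs Ahmed — 13–6, Ruiz advances.
Round 4: Ruiz vs Hoang — 9–10, Hoang advances.
The agenda winner is Hoang.

Hoang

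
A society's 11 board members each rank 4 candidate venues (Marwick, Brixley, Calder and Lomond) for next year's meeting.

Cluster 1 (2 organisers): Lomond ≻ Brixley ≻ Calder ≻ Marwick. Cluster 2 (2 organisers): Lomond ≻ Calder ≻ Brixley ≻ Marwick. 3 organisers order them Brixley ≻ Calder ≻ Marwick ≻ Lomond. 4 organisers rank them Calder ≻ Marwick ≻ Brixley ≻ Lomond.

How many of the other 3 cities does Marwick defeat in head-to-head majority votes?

1

Marwick against each rival (11 organisers):
Marwick vs Brixley: 4 to 7, Brixley.
Marwick–Calder: Calder 11–0.
Marwick vs Lomond: 7 to 4, Marwick.
Marwick beats Lomond; loses to Brixley, Calder — 1 pairwise win.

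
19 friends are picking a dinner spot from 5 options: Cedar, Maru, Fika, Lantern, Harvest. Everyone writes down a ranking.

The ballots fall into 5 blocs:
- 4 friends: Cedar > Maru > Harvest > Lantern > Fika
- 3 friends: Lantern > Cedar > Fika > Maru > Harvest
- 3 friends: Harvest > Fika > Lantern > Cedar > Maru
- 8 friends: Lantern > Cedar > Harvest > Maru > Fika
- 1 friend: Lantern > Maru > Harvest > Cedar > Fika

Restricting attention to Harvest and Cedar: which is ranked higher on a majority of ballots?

Ballots ranking Harvest above Cedar: 3 + 1 = 4.
Ballots ranking Cedar above Harvest: 19 − 4 = 15.
Cedar wins the head-to-head 15–4.

Cedar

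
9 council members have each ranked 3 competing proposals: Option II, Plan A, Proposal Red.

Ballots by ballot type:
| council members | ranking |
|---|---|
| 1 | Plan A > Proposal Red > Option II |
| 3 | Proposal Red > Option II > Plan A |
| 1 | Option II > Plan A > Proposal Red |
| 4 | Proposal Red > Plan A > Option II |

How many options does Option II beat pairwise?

0

Option II against each rival (9 council members):
Option II vs Plan A: Plan A, 5–4.
Option II vs Proposal Red: Proposal Red, 8–1.
Option II beats no one; loses to Plan A, Proposal Red — 0 pairwise wins.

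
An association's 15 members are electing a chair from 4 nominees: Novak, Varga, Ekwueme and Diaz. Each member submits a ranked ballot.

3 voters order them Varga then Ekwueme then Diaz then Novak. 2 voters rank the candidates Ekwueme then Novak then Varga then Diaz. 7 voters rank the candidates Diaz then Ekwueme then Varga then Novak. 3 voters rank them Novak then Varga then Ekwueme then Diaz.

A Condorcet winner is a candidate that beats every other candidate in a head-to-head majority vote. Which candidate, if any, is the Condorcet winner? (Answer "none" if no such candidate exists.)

Ekwueme

Check each pair by majority over 15 ballots:
Novak vs Varga: Varga, 10–5.
Novak–Ekwueme: Ekwueme 12–3.
Novak vs Diaz: Diaz wins 10–5.
Varga vs Ekwueme: Ekwueme wins 9–6.
Varga vs Diaz: Varga wins 8–7.
Ekwueme–Diaz: Ekwueme 8–7.
Ekwueme defeats every rival head-to-head and is the Condorcet winner.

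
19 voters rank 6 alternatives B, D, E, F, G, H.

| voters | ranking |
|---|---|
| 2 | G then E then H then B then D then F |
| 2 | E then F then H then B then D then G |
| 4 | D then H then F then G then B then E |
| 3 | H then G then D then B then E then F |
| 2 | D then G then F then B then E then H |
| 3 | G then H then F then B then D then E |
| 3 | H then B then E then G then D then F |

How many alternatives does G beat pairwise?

G against each rival (19 voters):
G vs B: G preferred on 2+4+3+2+3 = 14 ballots; G wins 14–5.
G vs D: 11 to 8, G.
G vs E: 14 to 5, G.
G–F: G 13–6.
G vs H: 2+2+3 = 7 for G, 12 for H — H by 12–7.
G beats B, D, E, F; loses to H — 4 pairwise wins.

4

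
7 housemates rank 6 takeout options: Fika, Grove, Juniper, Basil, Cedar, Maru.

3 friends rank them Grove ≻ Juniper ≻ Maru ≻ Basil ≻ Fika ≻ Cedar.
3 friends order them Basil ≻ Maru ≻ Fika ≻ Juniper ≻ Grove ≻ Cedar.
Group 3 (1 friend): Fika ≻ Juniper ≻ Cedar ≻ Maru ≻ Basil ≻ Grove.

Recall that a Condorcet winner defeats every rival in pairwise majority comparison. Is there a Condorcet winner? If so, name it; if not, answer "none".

Pairwise majorities:
Fika vs Grove: 4 to 3, Fika.
Fika vs Juniper: Fika is ranked higher on 3+1 = 4 ballots, Juniper on 3. Fika wins 4–3.
Fika vs Basil: 1 for Fika, 6 for Basil — Basil by 6–1.
Fika vs Cedar: Fika is ranked higher on 3+3+1 = 7 ballots, Cedar on 0. Fika wins 7–0.
Fika vs Maru: 1 for Fika, 6 for Maru — Maru by 6–1.
Grove vs Juniper: 3 for Grove, 4 for Juniper — Juniper by 4–3.
Grove vs Basil: 3 to 4, Basil.
Grove vs Cedar: 3+3 = 6 for Grove, 1 for Cedar — Grove by 6–1.
Grove vs Maru: Grove is ranked higher on 3 ballots, Maru on 4. Maru wins 4–3.
Juniper vs Basil: Juniper preferred on 3+1 = 4 ballots; Juniper wins 4–3.
Juniper vs Cedar: Juniper preferred on 3+3+1 = 7 ballots; Juniper wins 7–0.
Juniper vs Maru: 3+1 = 4 for Juniper, 3 for Maru — Juniper by 4–3.
Basil vs Cedar: 3+3 = 6 for Basil, 1 for Cedar — Basil by 6–1.
Basil vs Maru: Basil preferred on 3 ballots; Maru wins 4–3.
Cedar vs Maru: Cedar is ranked higher on 1 ballot, Maru on 6. Maru wins 6–1.
No restaurant is unbeaten: Fika loses to Basil; Grove loses to Fika; Juniper loses to Fika; Basil loses to Juniper; Cedar loses to Fika; Maru loses to Juniper. In particular Fika > Juniper > Basil > Fika is a majority cycle — no Condorcet winner exists.

none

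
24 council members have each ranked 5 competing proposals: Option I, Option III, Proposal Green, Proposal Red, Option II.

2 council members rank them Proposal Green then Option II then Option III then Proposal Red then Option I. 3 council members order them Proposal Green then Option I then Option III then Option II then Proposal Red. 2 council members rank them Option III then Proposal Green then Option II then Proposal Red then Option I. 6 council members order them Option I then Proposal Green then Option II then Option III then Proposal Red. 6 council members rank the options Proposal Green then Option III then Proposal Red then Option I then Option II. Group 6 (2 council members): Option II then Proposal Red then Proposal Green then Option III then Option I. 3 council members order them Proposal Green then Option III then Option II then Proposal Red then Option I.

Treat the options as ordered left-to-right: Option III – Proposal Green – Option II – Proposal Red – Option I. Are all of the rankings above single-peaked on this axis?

Axis positions: Option III=1, Proposal Green=2, Option II=3, Proposal Red=4, Option I=5.
Group 1 (peak Proposal Green at position 2): ranking walks positions 2-3-1-4-5, expanding outward from the peak — single-peaked.
Group 2: ranking walks positions 2-5-1-3-4; Option I is ranked above Option II even though Option II lies between Option I and the peak Proposal Green on the axis — preferences dip and rise again. Not single-peaked.
Group 3 (peak Option III at position 1): ranking walks positions 1-2-3-4-5, expanding outward from the peak — single-peaked.
Group 4: ranking walks positions 5-2-3-1-4; Proposal Green is ranked above Proposal Red even though Proposal Red lies between Proposal Green and the peak Option I on the axis — preferences dip and rise again. Not single-peaked.
Group 5: ranking walks positions 2-1-4-5-3; Proposal Red is ranked above Option II even though Option II lies between Proposal Red and the peak Proposal Green on the axis — preferences dip and rise again. Not single-peaked.
Group 6 (peak Option II at position 3): ranking walks positions 3-4-2-1-5, expanding outward from the peak — single-peaked.
Group 7 (peak Proposal Green at position 2): ranking walks positions 2-1-3-4-5, expanding outward from the peak — single-peaked.
Group 2 violates single-peakedness, so the profile is not single-peaked on this axis.

no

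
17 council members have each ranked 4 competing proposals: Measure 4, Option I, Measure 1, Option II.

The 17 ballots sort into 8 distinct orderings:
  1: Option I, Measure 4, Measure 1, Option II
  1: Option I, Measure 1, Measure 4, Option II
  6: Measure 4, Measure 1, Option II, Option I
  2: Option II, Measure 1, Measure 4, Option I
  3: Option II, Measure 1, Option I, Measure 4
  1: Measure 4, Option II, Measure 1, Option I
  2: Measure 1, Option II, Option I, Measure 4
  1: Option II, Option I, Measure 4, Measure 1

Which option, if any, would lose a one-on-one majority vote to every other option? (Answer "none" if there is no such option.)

Pairwise majorities:
Measure 4 vs Option I: 9 to 8, Measure 4.
Measure 4–Measure 1: Measure 4 9–8.
Measure 4–Option II: Measure 4 9–8.
Option I vs Measure 1: Measure 1 wins 14–3.
Option I vs Option II: Option II wins 15–2.
Measure 1–Option II: Measure 1 10–7.
Only Option I has no wins; Option I is the Condorcet loser.

Option I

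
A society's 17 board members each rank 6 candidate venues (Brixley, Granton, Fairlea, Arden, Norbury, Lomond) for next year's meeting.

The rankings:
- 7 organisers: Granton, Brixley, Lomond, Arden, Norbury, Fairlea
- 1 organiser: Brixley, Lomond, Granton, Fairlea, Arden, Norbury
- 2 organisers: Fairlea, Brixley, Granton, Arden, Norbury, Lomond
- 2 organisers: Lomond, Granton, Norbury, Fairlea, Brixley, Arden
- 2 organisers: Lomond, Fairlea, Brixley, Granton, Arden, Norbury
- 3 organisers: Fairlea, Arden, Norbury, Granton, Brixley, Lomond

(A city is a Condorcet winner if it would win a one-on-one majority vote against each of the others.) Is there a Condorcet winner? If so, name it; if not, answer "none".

Check each pair by majority over 17 ballots:
Brixley vs Granton: Granton wins 12–5.
Brixley vs Fairlea: Fairlea, 9–8.
Brixley vs Arden: Brixley, 14–3.
Brixley–Norbury: Brixley 12–5.
Brixley vs Lomond: Brixley wins 13–4.
Granton–Fairlea: Granton 10–7.
Granton vs Arden: Granton wins 14–3.
Granton vs Norbury: Granton, 14–3.
Granton vs Lomond: Granton wins 12–5.
Fairlea vs Arden: Fairlea, 10–7.
Fairlea vs Norbury: Norbury, 9–8.
Fairlea–Lomond: Lomond 12–5.
Arden–Norbury: Arden 15–2.
Arden vs Lomond: Lomond, 12–5.
Norbury vs Lomond: Lomond, 12–5.
Only Granton has no losses; Granton is the Condorcet winner.

Granton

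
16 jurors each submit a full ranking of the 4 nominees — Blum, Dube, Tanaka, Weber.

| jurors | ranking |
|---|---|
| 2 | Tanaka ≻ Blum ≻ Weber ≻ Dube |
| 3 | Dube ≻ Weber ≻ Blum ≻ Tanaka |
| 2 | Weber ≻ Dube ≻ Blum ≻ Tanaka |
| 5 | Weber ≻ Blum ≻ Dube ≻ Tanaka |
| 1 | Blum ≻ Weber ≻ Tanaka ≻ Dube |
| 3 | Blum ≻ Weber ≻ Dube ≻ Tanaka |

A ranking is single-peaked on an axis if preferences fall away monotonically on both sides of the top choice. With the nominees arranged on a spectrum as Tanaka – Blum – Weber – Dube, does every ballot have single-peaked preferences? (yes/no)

Axis positions: Tanaka=1, Blum=2, Weber=3, Dube=4.
Bloc 1 (peak Tanaka at position 1): ranking walks positions 1-2-3-4, expanding outward from the peak — single-peaked.
Bloc 2 (peak Dube at position 4): ranking walks positions 4-3-2-1, expanding outward from the peak — single-peaked.
Bloc 3 (peak Weber at position 3): ranking walks positions 3-4-2-1, expanding outward from the peak — single-peaked.
Bloc 4 (peak Weber at position 3): ranking walks positions 3-2-4-1, expanding outward from the peak — single-peaked.
Bloc 5 (peak Blum at position 2): ranking walks positions 2-3-1-4, expanding outward from the peak — single-peaked.
Bloc 6 (peak Blum at position 2): ranking walks positions 2-3-4-1, expanding outward from the peak — single-peaked.
Every ranking is single-peaked on this axis.

yes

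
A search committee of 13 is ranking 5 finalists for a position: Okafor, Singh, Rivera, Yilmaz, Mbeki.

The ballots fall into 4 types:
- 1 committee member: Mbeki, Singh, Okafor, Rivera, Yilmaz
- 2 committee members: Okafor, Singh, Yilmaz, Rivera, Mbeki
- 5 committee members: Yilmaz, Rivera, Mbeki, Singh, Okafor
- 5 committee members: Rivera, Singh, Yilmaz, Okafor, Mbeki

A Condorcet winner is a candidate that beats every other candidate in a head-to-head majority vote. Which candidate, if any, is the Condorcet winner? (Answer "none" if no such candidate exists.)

none

Check each pair by majority over 13 ballots:
Okafor vs Singh: Singh wins 11–2.
Okafor vs Rivera: Okafor preferred on 1+2 = 3 ballots; Rivera wins 10–3.
Okafor vs Yilmaz: 1+2 = 3 for Okafor, 10 for Yilmaz — Yilmaz by 10–3.
Okafor vs Mbeki: Okafor, 7–6.
Singh vs Rivera: 1+2 = 3 for Singh, 10 for Rivera — Rivera by 10–3.
Singh vs Yilmaz: Singh preferred on 1+2+5 = 8 ballots; Singh wins 8–5.
Singh–Mbeki: Singh 7–6.
Rivera vs Yilmaz: Yilmaz, 7–6.
Rivera vs Mbeki: Rivera wins 12–1.
Yilmaz vs Mbeki: Yilmaz, 12–1.
No candidate is unbeaten: Okafor loses to Singh; Singh loses to Rivera; Rivera loses to Yilmaz; Yilmaz loses to Singh; Mbeki loses to Okafor. In particular Singh > Yilmaz > Rivera > Singh is a majority cycle — no Condorcet winner exists.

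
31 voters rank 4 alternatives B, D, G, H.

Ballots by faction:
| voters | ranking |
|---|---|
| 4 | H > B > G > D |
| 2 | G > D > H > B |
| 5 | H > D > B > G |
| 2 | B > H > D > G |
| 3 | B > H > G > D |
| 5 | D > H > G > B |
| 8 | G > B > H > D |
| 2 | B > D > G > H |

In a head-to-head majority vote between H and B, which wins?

Ballots ranking H above B: 4 + 2 + 5 + 5 = 16.
Ballots ranking B above H: 31 − 16 = 15.
H wins the head-to-head 16–15.

H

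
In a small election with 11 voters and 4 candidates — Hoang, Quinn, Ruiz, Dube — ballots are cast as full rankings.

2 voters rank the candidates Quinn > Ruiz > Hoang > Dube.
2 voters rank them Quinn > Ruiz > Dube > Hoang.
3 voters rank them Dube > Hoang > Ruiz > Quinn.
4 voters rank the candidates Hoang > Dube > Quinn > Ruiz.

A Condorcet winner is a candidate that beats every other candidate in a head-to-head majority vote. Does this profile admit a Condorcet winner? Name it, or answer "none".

Pairwise majorities:
Hoang vs Quinn: 3+4 = 7 for Hoang, 4 for Quinn — Hoang by 7–4.
Hoang–Ruiz: Hoang 7–4.
Hoang vs Dube: 6 to 5, Hoang.
Quinn–Ruiz: Quinn 8–3.
Quinn vs Dube: Dube wins 7–4.
Ruiz vs Dube: 4 to 7, Dube.
Only Hoang has no losses; Hoang is the Condorcet winner.

Hoang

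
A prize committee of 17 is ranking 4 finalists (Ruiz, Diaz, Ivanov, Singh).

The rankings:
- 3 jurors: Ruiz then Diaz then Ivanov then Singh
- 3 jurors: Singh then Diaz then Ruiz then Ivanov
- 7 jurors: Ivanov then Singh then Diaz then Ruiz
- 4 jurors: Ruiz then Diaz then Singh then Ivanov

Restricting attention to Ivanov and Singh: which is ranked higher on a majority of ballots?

Ballots ranking Ivanov above Singh: 3 + 7 = 10.
Ballots ranking Singh above Ivanov: 17 − 10 = 7.
Ivanov wins the head-to-head 10–7.

Ivanov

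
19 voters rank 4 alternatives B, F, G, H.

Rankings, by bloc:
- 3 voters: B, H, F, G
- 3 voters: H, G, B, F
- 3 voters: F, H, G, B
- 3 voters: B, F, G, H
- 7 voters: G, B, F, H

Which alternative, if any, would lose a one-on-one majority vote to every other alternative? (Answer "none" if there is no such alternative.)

H

Head-to-head results (19 voters):
B vs F: B, 16–3.
B vs G: B is ranked higher on 3+3 = 6 ballots, G on 13. G wins 13–6.
B vs H: 3+3+7 = 13 for B, 6 for H — B by 13–6.
F vs G: 9 to 10, G.
F vs H: F, 13–6.
G vs H: G is ranked higher on 3+7 = 10 ballots, H on 9. G wins 10–9.
H loses to every other alternative — it is the Condorcet loser.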